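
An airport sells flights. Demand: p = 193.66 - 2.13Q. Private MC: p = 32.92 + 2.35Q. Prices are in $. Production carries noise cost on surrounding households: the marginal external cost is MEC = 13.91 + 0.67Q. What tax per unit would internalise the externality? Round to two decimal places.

tax = $33.01 per unit

Social marginal cost = private MC + MEC = 46.83 + 3.02Q.
Set SMC = demand: 46.83 + 3.02Q = 193.66 - 2.13Q → Q* = 28.5107.
The Pigouvian tax equals MEC at Q*: 13.91 + 0.67×28.5107 = 33.0122.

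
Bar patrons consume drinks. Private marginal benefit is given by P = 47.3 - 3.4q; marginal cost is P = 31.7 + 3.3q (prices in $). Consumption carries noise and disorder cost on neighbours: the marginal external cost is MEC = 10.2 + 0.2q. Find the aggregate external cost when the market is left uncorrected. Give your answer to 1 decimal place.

Market equilibrium (private): 31.7 + 3.3q = 47.3 - 3.4q → q_m = 2.3284.
Total external cost = ∫₀^{q_m} (10.2 + 0.2q) dq = 10.2×2.3284 + ½×0.2×2.3284² = 24.2918.

$24.3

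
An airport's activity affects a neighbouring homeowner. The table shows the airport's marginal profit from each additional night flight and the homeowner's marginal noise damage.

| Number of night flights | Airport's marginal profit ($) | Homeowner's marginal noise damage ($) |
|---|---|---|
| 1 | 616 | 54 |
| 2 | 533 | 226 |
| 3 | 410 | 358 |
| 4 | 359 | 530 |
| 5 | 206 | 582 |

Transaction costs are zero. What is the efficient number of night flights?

3

Bargaining reaches the level where marginal profit last exceeds marginal noise damage.
That holds through level 3 (410 ≥ 358) but not at 4 (359 < 530).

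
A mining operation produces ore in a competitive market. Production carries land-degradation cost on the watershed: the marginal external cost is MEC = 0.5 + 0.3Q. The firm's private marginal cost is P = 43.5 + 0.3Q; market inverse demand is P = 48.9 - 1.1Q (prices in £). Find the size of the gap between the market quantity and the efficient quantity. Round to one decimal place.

Market equilibrium (private): 43.5 + 0.3Q = 48.9 - 1.1Q → Q_m = 3.8571.
Social marginal cost = private MC + MEC = 44.0 + 0.6Q.
Set SMC = demand: 44.0 + 0.6Q = 48.9 - 1.1Q → Q* = 2.8824.
Gap = |3.8571 − 2.8824| = 0.9747.

1.0 units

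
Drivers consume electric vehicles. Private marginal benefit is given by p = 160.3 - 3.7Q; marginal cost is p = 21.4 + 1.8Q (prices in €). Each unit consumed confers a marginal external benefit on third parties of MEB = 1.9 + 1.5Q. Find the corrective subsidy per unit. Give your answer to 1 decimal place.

subsidy = €54.7 per unit

Social marginal benefit = demand + MEB = 162.2 - 2.2Q.
Set SMB = MC: 162.2 - 2.2Q = 21.4 + 1.8Q → Q* = 35.2000.
The Pigouvian subsidy equals MEB at Q*: 1.9 + 1.5×35.2000 = 54.7000.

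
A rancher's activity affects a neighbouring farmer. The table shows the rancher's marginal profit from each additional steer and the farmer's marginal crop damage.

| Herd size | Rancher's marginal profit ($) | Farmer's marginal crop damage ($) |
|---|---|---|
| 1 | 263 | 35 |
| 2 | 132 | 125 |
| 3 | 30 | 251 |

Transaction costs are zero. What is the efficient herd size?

Bargaining reaches the level where marginal profit last exceeds marginal crop damage.
That holds through level 2 (132 ≥ 125) but not at 3 (30 < 251).

2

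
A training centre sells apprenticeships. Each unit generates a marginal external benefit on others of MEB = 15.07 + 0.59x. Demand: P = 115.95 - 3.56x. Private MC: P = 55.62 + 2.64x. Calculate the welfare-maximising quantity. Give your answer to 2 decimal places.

Social marginal cost = private MC − MEB = 40.55 + 2.05x.
Set SMC = demand: 40.55 + 2.05x = 115.95 - 3.56x → x* = 13.4403.

x* = 13.44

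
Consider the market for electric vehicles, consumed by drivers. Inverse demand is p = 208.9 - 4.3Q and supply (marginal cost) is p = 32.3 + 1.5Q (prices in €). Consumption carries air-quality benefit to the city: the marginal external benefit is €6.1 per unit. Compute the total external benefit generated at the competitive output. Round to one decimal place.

Market equilibrium (private): 32.3 + 1.5Q = 208.9 - 4.3Q → Q_m = 30.4483.
Total external benefit = MEB × Q_m = 6.1 × 30.4483 = 185.7346.

€185.7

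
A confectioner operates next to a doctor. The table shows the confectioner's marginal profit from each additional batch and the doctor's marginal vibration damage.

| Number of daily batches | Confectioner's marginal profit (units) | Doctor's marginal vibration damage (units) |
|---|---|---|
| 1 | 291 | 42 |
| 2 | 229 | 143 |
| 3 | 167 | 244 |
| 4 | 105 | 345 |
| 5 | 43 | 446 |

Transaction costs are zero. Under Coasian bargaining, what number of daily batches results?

2

Bargaining reaches the level where marginal profit last exceeds marginal vibration damage.
That holds through level 2 (229 ≥ 143) but not at 3 (167 < 244).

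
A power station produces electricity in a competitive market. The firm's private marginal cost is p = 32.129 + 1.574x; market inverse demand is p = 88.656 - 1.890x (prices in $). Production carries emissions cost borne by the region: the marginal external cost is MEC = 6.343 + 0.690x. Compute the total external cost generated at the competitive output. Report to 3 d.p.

$195.378

Market equilibrium (private): 32.129 + 1.574x = 88.656 - 1.890x → x_m = 16.3184.
Total external cost = ∫₀^{x_m} (6.343 + 0.690x) dx = 6.343×16.3184 + ½×0.690×16.3184² = 195.3777.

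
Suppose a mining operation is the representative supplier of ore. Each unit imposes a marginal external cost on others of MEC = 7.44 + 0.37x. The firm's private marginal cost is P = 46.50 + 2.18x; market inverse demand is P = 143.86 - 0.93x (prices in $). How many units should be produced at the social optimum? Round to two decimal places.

Social marginal cost = private MC + MEC = 53.94 + 2.55x.
Set SMC = demand: 53.94 + 2.55x = 143.86 - 0.93x → x* = 25.8391.

x* = 25.84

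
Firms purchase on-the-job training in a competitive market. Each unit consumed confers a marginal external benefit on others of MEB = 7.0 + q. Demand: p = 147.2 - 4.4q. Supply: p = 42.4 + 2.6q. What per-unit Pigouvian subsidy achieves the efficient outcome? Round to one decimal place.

Social marginal benefit = demand + MEB = 154.2 - 3.4q.
Set SMB = MC: 154.2 - 3.4q = 42.4 + 2.6q → q* = 18.6333.
The Pigouvian subsidy equals MEB at q*: 7.0 + 1.0×18.6333 = 25.6333.

subsidy = 25.6 per unit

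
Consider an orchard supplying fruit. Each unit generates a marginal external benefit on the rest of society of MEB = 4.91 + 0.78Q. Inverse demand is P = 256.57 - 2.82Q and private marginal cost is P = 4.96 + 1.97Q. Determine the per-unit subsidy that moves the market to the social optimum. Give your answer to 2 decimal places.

Social marginal cost = private MC − MEB = 0.05 + 1.19Q.
Set SMC = demand: 0.05 + 1.19Q = 256.57 - 2.82Q → Q* = 63.9701.
The Pigouvian subsidy equals MEB at Q*: 4.91 + 0.78×63.9701 = 54.8067.

subsidy = 54.81 per unit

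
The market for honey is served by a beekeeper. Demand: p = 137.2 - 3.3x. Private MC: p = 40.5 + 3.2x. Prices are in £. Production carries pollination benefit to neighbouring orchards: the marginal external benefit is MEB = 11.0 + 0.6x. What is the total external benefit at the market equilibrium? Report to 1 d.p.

Market equilibrium (private): 40.5 + 3.2x = 137.2 - 3.3x → x_m = 14.8769.
Total external benefit = ∫₀^{x_m} (11.0 + 0.6x) dx = 11.0×14.8769 + ½×0.6×14.8769² = 230.0425.

£230.0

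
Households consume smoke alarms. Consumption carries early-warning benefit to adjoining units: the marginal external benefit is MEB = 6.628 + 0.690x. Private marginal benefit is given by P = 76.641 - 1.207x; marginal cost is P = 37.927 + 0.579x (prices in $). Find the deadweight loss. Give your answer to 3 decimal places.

DWL = $212.545

Market equilibrium (private): 37.927 + 0.579x = 76.641 - 1.207x → x_m = 21.6764.
Social marginal benefit = demand + MEB = 83.269 - 0.517x.
Set SMB = MC: 83.269 - 0.517x = 37.927 + 0.579x → x* = 41.3704.
The welfare-loss triangle has base |x_m − x*| and height MEB(x_m) (the vertical gap between SMB and MC is zero at x* and MEB at x_m).
DWL = ½ × 19.6940 × 21.5847 = 212.5445.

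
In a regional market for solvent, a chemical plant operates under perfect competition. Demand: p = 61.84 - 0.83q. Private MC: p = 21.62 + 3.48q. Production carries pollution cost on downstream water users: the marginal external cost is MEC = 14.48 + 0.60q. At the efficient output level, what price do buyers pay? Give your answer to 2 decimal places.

P = 57.49

Social marginal cost = private MC + MEC = 36.10 + 4.08q.
Set SMC = demand: 36.10 + 4.08q = 61.84 - 0.83q → q* = 5.2424.
Consumer price on the demand curve at q*: 61.84 − 0.83×5.2424 = 57.4888.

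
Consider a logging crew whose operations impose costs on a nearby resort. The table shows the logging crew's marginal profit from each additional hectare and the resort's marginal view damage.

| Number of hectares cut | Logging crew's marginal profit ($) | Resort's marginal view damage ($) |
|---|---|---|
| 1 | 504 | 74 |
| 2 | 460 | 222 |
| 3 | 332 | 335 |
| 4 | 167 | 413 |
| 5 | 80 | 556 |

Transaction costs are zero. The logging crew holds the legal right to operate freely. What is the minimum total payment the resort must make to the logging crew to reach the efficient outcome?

$579

Left alone the logging crew would choose level 5 (marginal profit stays positive).
Efficient level: k* = 2 (marginal profit ≥ marginal view damage through 2).
The resort must at least cover the logging crew's forgone profit from cutting 5→2: 332 + 167 + 80 = 579.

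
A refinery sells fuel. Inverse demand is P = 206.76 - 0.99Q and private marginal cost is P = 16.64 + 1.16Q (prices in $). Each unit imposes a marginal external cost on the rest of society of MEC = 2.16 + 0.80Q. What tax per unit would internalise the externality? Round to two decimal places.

Social marginal cost = private MC + MEC = 18.80 + 1.96Q.
Set SMC = demand: 18.80 + 1.96Q = 206.76 - 0.99Q → Q* = 63.7153.
The Pigouvian tax equals MEC at Q*: 2.16 + 0.80×63.7153 = 53.1322.

tax = $53.13 per unit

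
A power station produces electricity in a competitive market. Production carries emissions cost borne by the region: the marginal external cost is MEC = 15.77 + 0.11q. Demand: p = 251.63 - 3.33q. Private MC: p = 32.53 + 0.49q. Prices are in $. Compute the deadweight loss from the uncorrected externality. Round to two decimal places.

Market equilibrium (private): 32.53 + 0.49q = 251.63 - 3.33q → q_m = 57.3560.
Social marginal cost = private MC + MEC = 48.30 + 0.60q.
Set SMC = demand: 48.30 + 0.60q = 251.63 - 3.33q → q* = 51.7379.
The loss is the area between SMC and demand from q* to q_m; with linear curves that's a triangle of height MEC(q_m).
DWL = ½ × 5.6181 × 22.0792 = 62.0216.

DWL = $62.02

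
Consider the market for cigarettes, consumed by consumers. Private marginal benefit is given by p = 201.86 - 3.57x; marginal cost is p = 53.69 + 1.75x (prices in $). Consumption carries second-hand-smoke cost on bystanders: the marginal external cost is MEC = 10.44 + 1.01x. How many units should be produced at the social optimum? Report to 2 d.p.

Social marginal benefit = demand − MEC = 191.42 - 4.58x.
Set SMB = MC: 191.42 - 4.58x = 53.69 + 1.75x → x* = 21.7583.

x* = 21.76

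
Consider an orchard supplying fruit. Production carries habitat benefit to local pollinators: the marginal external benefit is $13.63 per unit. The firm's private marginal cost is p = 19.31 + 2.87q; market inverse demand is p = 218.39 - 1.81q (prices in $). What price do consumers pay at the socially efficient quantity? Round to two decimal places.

Social marginal cost = private MC − MEB = 5.68 + 2.87q.
Set SMC = demand: 5.68 + 2.87q = 218.39 - 1.81q → q* = 45.4509.
Consumer price on the demand curve at q*: 218.39 − 1.81×45.4509 = 136.1239.

P = $136.12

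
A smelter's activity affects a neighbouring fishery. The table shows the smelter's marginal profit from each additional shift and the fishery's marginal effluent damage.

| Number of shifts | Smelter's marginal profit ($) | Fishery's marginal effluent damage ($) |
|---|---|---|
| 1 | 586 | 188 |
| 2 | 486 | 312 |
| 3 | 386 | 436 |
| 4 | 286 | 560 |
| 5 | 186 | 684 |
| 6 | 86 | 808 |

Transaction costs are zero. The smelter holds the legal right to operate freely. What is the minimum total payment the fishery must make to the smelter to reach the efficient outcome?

$944

Left alone the smelter would choose level 6 (marginal profit stays positive).
Efficient level: k* = 2 (marginal profit ≥ marginal effluent damage through 2).
The fishery must at least cover the smelter's forgone profit from cutting 6→2: 386 + 286 + 186 + 86 = 944.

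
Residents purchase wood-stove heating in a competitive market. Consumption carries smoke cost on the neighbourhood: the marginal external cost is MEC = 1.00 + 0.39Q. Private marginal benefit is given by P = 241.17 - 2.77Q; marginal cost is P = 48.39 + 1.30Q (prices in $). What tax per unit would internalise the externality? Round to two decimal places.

tax = $17.77 per unit

Social marginal benefit = demand − MEC = 240.17 - 3.16Q.
Set SMB = MC: 240.17 - 3.16Q = 48.39 + 1.30Q → Q* = 43.0000.
The Pigouvian tax equals MEC at Q*: 1.00 + 0.39×43.0000 = 17.7700.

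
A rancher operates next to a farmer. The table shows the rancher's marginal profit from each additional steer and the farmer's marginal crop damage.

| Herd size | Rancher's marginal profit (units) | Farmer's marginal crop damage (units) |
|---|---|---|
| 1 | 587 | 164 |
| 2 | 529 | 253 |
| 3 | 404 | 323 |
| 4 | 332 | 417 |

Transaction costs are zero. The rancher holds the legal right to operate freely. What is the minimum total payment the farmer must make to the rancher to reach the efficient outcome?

Left alone the rancher would choose level 4 (marginal profit stays positive).
Efficient level: k* = 3 (marginal profit ≥ marginal crop damage through 3).
The farmer must at least cover the rancher's forgone profit from cutting 4→3: 332 = 332.

332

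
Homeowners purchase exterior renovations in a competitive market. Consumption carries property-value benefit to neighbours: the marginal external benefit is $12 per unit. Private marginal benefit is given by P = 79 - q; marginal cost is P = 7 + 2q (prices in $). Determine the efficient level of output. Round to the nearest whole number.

q* = 28

Social marginal benefit = demand + MEB = 91 - q.
Set SMB = MC: 91 - q = 7 + 2q → q* = 28.0000.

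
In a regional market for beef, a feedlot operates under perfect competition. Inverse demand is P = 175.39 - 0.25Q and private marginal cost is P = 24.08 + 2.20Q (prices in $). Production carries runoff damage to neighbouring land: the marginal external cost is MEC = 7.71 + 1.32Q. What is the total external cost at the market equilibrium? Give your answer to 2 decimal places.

Market equilibrium (private): 24.08 + 2.20Q = 175.39 - 0.25Q → Q_m = 61.7592.
Total external cost = ∫₀^{Q_m} (7.71 + 1.32Q) dQ = 7.71×61.7592 + ½×1.32×61.7592² = 2993.5346.

$2993.53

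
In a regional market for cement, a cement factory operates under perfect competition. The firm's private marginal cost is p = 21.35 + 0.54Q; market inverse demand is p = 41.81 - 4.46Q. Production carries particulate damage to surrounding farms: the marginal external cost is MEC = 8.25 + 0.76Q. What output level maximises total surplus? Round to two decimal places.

Q* = 2.12

Social marginal cost = private MC + MEC = 29.60 + 1.30Q.
Set SMC = demand: 29.60 + 1.30Q = 41.81 - 4.46Q → Q* = 2.1198.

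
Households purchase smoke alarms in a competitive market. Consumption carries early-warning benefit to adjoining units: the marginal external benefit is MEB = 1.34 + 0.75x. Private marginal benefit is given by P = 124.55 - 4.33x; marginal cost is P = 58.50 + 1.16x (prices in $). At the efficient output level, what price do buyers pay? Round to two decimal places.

P = $62.99

Social marginal benefit = demand + MEB = 125.89 - 3.58x.
Set SMB = MC: 125.89 - 3.58x = 58.50 + 1.16x → x* = 14.2173.
Consumer price on the demand curve at x*: 124.55 − 4.33×14.2173 = 62.9891.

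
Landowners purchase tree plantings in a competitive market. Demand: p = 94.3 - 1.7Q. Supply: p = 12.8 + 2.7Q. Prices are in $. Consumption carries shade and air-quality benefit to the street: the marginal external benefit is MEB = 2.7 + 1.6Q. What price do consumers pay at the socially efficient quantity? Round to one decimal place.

Social marginal benefit = demand + MEB = 97.0 - 0.1Q.
Set SMB = MC: 97.0 - 0.1Q = 12.8 + 2.7Q → Q* = 30.0714.
Consumer price on the demand curve at Q*: 94.3 − 1.7×30.0714 = 43.1786.

P = $43.2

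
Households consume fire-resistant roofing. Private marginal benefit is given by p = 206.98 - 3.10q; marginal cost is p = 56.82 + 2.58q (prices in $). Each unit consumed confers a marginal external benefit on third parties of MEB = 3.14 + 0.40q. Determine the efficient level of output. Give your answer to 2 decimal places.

q* = 29.03

Social marginal benefit = demand + MEB = 210.12 - 2.70q.
Set SMB = MC: 210.12 - 2.70q = 56.82 + 2.58q → q* = 29.0341.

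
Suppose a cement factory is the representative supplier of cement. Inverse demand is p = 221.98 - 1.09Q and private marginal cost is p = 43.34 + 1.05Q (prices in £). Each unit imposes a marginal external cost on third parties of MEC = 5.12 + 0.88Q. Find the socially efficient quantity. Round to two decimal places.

Social marginal cost = private MC + MEC = 48.46 + 1.93Q.
Set SMC = demand: 48.46 + 1.93Q = 221.98 - 1.09Q → Q* = 57.4570.

Q* = 57.46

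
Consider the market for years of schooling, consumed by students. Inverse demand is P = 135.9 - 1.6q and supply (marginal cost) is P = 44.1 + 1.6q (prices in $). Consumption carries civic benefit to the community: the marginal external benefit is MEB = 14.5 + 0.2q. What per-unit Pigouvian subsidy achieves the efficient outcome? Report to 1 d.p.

Social marginal benefit = demand + MEB = 150.4 - 1.4q.
Set SMB = MC: 150.4 - 1.4q = 44.1 + 1.6q → q* = 35.4333.
The Pigouvian subsidy equals MEB at q*: 14.5 + 0.2×35.4333 = 21.5867.

subsidy = $21.6 per unit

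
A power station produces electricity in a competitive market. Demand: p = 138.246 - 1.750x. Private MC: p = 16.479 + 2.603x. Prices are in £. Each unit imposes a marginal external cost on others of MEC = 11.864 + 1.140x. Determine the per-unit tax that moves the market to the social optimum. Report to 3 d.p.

Social marginal cost = private MC + MEC = 28.343 + 3.743x.
Set SMC = demand: 28.343 + 3.743x = 138.246 - 1.750x → x* = 20.0078.
The Pigouvian tax equals MEC at x*: 11.864 + 1.140×20.0078 = 34.6729.

tax = £34.673 per unit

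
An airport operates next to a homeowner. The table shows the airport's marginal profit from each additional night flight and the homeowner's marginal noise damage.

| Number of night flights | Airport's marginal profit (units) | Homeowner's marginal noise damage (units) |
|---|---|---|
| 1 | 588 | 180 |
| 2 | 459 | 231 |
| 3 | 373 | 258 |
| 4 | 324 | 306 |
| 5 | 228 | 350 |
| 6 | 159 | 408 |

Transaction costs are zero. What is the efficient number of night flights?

4

Bargaining reaches the level where marginal profit last exceeds marginal noise damage.
That holds through level 4 (324 ≥ 306) but not at 5 (228 < 350).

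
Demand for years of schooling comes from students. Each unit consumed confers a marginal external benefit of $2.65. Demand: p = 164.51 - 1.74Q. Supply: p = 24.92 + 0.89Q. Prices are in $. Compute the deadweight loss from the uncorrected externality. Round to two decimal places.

DWL = $1.34

Market equilibrium (private): 24.92 + 0.89Q = 164.51 - 1.74Q → Q_m = 53.0760.
Social marginal benefit = demand + MEB = 167.16 - 1.74Q.
Set SMB = MC: 167.16 - 1.74Q = 24.92 + 0.89Q → Q* = 54.0837.
The loss is the area between SMB and MC from Q* to Q_m; with linear curves that's a triangle of height MEB(Q_m).
DWL = ½ × 1.0077 × 2.6500 = 1.3352.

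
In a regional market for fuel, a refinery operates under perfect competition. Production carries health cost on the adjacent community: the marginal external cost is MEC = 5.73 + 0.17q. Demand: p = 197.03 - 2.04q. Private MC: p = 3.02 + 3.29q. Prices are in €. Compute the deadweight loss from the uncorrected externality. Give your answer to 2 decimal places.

DWL = €12.91

Market equilibrium (private): 3.02 + 3.29q = 197.03 - 2.04q → q_m = 36.3996.
Social marginal cost = private MC + MEC = 8.75 + 3.46q.
Set SMC = demand: 8.75 + 3.46q = 197.03 - 2.04q → q* = 34.2327.
The welfare-loss triangle has base |q_m − q*| and height MEC(q_m) (the vertical gap between SMC and demand is zero at q* and MEC at q_m).
DWL = ½ × 2.1669 × 11.9179 = 12.9124.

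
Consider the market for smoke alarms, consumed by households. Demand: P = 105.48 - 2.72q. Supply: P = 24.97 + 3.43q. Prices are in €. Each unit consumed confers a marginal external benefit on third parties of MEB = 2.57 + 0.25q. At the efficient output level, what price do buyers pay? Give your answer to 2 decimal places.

Social marginal benefit = demand + MEB = 108.05 - 2.47q.
Set SMB = MC: 108.05 - 2.47q = 24.97 + 3.43q → q* = 14.0814.
Consumer price on the demand curve at q*: 105.48 − 2.72×14.0814 = 67.1786.

P = €67.18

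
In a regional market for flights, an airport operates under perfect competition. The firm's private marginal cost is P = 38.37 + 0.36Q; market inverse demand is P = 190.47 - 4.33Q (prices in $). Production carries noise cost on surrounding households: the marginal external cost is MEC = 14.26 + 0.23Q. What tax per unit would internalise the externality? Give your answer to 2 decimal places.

tax = $20.70 per unit

Social marginal cost = private MC + MEC = 52.63 + 0.59Q.
Set SMC = demand: 52.63 + 0.59Q = 190.47 - 4.33Q → Q* = 28.0163.
The Pigouvian tax equals MEC at Q*: 14.26 + 0.23×28.0163 = 20.7037.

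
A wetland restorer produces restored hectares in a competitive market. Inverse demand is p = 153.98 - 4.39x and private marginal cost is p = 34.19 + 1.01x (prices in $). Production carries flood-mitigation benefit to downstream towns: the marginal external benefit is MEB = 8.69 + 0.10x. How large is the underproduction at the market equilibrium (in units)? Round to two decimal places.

2.06 units

Market equilibrium (private): 34.19 + 1.01x = 153.98 - 4.39x → x_m = 22.1833.
Social marginal cost = private MC − MEB = 25.50 + 0.91x.
Set SMC = demand: 25.50 + 0.91x = 153.98 - 4.39x → x* = 24.2415.
Gap = |22.1833 − 24.2415| = 2.0582.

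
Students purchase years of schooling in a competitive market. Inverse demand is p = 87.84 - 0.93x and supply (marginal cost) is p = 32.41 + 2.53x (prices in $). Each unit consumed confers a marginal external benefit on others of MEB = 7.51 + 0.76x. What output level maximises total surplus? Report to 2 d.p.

x* = 23.31

Social marginal benefit = demand + MEB = 95.35 - 0.17x.
Set SMB = MC: 95.35 - 0.17x = 32.41 + 2.53x → x* = 23.3111.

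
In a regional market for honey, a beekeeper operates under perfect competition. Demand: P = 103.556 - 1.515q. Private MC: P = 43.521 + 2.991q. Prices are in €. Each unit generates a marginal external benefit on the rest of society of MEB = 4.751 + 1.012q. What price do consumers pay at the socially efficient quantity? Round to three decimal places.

Social marginal cost = private MC − MEB = 38.770 + 1.979q.
Set SMC = demand: 38.770 + 1.979q = 103.556 - 1.515q → q* = 18.5421.
Consumer price on the demand curve at q*: 103.556 − 1.515×18.5421 = 75.4647.

P = €75.465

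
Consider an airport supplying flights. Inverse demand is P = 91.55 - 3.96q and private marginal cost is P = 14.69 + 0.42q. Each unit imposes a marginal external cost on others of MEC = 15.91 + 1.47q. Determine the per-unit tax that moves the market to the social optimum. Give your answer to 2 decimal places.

tax = 31.23 per unit

Social marginal cost = private MC + MEC = 30.60 + 1.89q.
Set SMC = demand: 30.60 + 1.89q = 91.55 - 3.96q → q* = 10.4188.
The Pigouvian tax equals MEC at q*: 15.91 + 1.47×10.4188 = 31.2256.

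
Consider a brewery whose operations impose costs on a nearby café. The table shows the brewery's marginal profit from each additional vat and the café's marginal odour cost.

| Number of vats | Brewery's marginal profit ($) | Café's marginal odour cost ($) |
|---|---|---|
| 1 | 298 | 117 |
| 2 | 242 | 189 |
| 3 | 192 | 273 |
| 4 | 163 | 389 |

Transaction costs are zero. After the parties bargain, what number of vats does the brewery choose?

Bargaining reaches the level where marginal profit last exceeds marginal odour cost.
That holds through level 2 (242 ≥ 189) but not at 3 (192 < 273).

2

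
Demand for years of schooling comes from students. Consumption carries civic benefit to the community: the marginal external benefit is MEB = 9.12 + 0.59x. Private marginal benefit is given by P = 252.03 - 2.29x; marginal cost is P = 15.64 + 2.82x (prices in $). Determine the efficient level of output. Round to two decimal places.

Social marginal benefit = demand + MEB = 261.15 - 1.70x.
Set SMB = MC: 261.15 - 1.70x = 15.64 + 2.82x → x* = 54.3164.

x* = 54.32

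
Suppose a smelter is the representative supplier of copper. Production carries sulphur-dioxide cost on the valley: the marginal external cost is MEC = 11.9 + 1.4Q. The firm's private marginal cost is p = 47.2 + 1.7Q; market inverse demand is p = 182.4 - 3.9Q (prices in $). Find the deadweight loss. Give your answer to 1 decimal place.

Market equilibrium (private): 47.2 + 1.7Q = 182.4 - 3.9Q → Q_m = 24.1429.
Social marginal cost = private MC + MEC = 59.1 + 3.1Q.
Set SMC = demand: 59.1 + 3.1Q = 182.4 - 3.9Q → Q* = 17.6143.
Between Q* and Q_m the wedge SMC − demand runs linearly from 0 to MEC(Q_m), so the loss is a triangle.
DWL = ½ × 6.5286 × 45.7000 = 149.1785.

DWL = $149.2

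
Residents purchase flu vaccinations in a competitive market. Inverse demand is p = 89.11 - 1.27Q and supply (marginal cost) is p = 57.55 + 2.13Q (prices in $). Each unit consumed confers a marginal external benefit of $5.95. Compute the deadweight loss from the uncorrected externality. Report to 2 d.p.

DWL = $5.21

Market equilibrium (private): 57.55 + 2.13Q = 89.11 - 1.27Q → Q_m = 9.2824.
Social marginal benefit = demand + MEB = 95.06 - 1.27Q.
Set SMB = MC: 95.06 - 1.27Q = 57.55 + 2.13Q → Q* = 11.0324.
Height of the DWL triangle at Q_m is SMB(Q_m) − MC(Q_m) = MEB(Q_m) = 5.9500.
DWL = ½ × 1.7500 × 5.9500 = 5.2063.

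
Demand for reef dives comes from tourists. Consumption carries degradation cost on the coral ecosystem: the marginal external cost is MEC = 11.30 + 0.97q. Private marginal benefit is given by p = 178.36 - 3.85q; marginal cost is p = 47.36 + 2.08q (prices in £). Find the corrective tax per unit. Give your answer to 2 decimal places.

Social marginal benefit = demand − MEC = 167.06 - 4.82q.
Set SMB = MC: 167.06 - 4.82q = 47.36 + 2.08q → q* = 17.3478.
The Pigouvian tax equals MEC at q*: 11.30 + 0.97×17.3478 = 28.1274.

tax = £28.13 per unit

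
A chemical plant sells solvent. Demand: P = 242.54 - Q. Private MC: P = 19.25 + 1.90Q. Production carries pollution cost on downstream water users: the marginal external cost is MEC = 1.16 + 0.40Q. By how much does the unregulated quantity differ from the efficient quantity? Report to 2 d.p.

Market equilibrium (private): 19.25 + 1.90Q = 242.54 - Q → Q_m = 76.9966.
Social marginal cost = private MC + MEC = 20.41 + 2.30Q.
Set SMC = demand: 20.41 + 2.30Q = 242.54 - Q → Q* = 67.3121.
Gap = |76.9966 − 67.3121| = 9.6845.

9.68 units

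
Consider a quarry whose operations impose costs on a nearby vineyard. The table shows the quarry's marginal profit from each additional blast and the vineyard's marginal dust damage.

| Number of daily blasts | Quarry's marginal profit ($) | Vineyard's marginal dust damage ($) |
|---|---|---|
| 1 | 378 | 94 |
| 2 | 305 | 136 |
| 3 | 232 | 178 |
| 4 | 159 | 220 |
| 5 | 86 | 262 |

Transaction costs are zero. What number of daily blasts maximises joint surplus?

Bargaining reaches the level where marginal profit last exceeds marginal dust damage.
That holds through level 3 (232 ≥ 178) but not at 4 (159 < 220).

3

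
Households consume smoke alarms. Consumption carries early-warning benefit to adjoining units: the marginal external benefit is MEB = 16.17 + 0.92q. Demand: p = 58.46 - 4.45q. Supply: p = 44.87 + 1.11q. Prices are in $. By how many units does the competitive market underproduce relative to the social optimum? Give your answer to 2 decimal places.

3.97 units

Market equilibrium (private): 44.87 + 1.11q = 58.46 - 4.45q → q_m = 2.4442.
Social marginal benefit = demand + MEB = 74.63 - 3.53q.
Set SMB = MC: 74.63 - 3.53q = 44.87 + 1.11q → q* = 6.4138.
Gap = |2.4442 − 6.4138| = 3.9696.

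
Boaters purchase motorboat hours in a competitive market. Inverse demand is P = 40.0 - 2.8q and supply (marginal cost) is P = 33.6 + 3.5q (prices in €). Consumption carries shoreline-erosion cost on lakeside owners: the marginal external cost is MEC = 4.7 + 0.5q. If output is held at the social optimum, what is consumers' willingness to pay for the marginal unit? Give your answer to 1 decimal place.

Social marginal benefit = demand − MEC = 35.3 - 3.3q.
Set SMB = MC: 35.3 - 3.3q = 33.6 + 3.5q → q* = 0.2500.
Consumer price on the demand curve at q*: 40.0 − 2.8×0.2500 = 39.3000.

P = €39.3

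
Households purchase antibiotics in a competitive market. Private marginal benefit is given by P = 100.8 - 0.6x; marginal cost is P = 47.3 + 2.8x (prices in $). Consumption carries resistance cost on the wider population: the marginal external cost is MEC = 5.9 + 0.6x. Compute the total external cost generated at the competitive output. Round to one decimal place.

Market equilibrium (private): 47.3 + 2.8x = 100.8 - 0.6x → x_m = 15.7353.
Total external cost = ∫₀^{x_m} (5.9 + 0.6x) dx = 5.9×15.7353 + ½×0.6×15.7353² = 167.1182.

$167.1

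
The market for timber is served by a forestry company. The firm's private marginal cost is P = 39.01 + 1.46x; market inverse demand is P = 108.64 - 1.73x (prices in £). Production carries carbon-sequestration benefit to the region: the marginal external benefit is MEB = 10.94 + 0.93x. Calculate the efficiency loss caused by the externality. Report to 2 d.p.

DWL = £215.91

Market equilibrium (private): 39.01 + 1.46x = 108.64 - 1.73x → x_m = 21.8276.
Social marginal cost = private MC − MEB = 28.07 + 0.53x.
Set SMC = demand: 28.07 + 0.53x = 108.64 - 1.73x → x* = 35.6504.
Between x* and x_m the wedge demand − SMC runs linearly from 0 to MEB(x_m), so the loss is a triangle.
DWL = ½ × 13.8228 × 31.2397 = 215.9101.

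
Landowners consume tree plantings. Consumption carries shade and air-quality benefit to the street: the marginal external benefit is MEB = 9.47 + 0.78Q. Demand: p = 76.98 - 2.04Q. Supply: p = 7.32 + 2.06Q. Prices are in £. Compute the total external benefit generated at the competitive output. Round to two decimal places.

£273.48

Market equilibrium (private): 7.32 + 2.06Q = 76.98 - 2.04Q → Q_m = 16.9902.
Total external benefit = ∫₀^{Q_m} (9.47 + 0.78Q) dQ = 9.47×16.9902 + ½×0.78×16.9902² = 273.4773.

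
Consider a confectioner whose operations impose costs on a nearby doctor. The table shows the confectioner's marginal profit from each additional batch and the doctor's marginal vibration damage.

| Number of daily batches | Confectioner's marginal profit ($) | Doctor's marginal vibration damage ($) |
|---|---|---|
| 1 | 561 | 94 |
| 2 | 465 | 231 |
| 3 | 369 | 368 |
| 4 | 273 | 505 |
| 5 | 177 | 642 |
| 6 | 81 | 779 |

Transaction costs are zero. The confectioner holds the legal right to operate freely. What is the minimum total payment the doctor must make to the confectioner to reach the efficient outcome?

Left alone the confectioner would choose level 6 (marginal profit stays positive).
Efficient level: k* = 3 (marginal profit ≥ marginal vibration damage through 3).
The doctor must at least cover the confectioner's forgone profit from cutting 6→3: 273 + 177 + 81 = 531.

$531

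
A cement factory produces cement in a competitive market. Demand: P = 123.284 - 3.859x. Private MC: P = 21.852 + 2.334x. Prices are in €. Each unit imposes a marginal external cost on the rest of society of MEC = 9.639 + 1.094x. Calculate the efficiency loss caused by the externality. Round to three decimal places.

Market equilibrium (private): 21.852 + 2.334x = 123.284 - 3.859x → x_m = 16.3785.
Social marginal cost = private MC + MEC = 31.491 + 3.428x.
Set SMC = demand: 31.491 + 3.428x = 123.284 - 3.859x → x* = 12.5968.
Between x* and x_m the wedge SMC − demand runs linearly from 0 to MEC(x_m), so the loss is a triangle.
DWL = ½ × 3.7817 × 27.5571 = 52.1063.

DWL = €52.106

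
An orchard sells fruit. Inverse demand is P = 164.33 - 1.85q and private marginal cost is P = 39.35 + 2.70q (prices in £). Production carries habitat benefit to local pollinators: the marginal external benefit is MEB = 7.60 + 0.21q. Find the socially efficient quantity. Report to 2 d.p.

q* = 30.55

Social marginal cost = private MC − MEB = 31.75 + 2.49q.
Set SMC = demand: 31.75 + 2.49q = 164.33 - 1.85q → q* = 30.5484.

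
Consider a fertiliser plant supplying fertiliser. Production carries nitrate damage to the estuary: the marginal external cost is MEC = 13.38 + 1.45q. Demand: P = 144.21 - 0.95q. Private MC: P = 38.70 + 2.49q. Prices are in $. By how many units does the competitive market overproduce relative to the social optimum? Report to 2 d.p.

Market equilibrium (private): 38.70 + 2.49q = 144.21 - 0.95q → q_m = 30.6715.
Social marginal cost = private MC + MEC = 52.08 + 3.94q.
Set SMC = demand: 52.08 + 3.94q = 144.21 - 0.95q → q* = 18.8405.
Gap = |30.6715 − 18.8405| = 11.8310.

11.83 units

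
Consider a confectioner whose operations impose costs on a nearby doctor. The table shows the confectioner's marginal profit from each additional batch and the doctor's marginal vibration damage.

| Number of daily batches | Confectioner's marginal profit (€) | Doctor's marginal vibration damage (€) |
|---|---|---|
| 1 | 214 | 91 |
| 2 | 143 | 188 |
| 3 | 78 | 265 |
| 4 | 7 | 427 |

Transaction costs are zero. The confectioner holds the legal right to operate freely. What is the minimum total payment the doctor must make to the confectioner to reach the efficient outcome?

Left alone the confectioner would choose level 4 (marginal profit stays positive).
Efficient level: k* = 1 (marginal profit ≥ marginal vibration damage through 1).
The doctor must at least cover the confectioner's forgone profit from cutting 4→1: 143 + 78 + 7 = 228.

€228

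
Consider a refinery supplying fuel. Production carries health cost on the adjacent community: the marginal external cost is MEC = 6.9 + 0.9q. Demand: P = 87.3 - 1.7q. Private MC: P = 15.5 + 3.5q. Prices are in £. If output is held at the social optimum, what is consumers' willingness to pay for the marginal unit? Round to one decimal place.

P = £69.2

Social marginal cost = private MC + MEC = 22.4 + 4.4q.
Set SMC = demand: 22.4 + 4.4q = 87.3 - 1.7q → q* = 10.6393.
Consumer price on the demand curve at q*: 87.3 − 1.7×10.6393 = 69.2132.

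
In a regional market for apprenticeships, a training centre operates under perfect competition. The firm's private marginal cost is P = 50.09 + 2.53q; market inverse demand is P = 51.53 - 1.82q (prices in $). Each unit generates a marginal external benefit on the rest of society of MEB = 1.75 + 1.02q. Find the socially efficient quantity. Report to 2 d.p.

Social marginal cost = private MC − MEB = 48.34 + 1.51q.
Set SMC = demand: 48.34 + 1.51q = 51.53 - 1.82q → q* = 0.9580.

q* = 0.96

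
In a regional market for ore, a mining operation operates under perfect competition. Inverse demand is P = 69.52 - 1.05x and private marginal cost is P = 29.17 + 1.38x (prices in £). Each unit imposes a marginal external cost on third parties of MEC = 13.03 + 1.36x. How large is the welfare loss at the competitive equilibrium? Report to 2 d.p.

Market equilibrium (private): 29.17 + 1.38x = 69.52 - 1.05x → x_m = 16.6049.
Social marginal cost = private MC + MEC = 42.20 + 2.74x.
Set SMC = demand: 42.20 + 2.74x = 69.52 - 1.05x → x* = 7.2084.
The loss is the area between SMC and demand from x* to x_m; with linear curves that's a triangle of height MEC(x_m).
DWL = ½ × 9.3965 × 35.6127 = 167.3174.

DWL = £167.32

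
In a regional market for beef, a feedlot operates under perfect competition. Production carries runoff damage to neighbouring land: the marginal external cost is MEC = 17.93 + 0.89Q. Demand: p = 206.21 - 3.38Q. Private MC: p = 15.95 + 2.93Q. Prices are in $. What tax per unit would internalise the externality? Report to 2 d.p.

tax = $39.23 per unit

Social marginal cost = private MC + MEC = 33.88 + 3.82Q.
Set SMC = demand: 33.88 + 3.82Q = 206.21 - 3.38Q → Q* = 23.9347.
The Pigouvian tax equals MEC at Q*: 17.93 + 0.89×23.9347 = 39.2319.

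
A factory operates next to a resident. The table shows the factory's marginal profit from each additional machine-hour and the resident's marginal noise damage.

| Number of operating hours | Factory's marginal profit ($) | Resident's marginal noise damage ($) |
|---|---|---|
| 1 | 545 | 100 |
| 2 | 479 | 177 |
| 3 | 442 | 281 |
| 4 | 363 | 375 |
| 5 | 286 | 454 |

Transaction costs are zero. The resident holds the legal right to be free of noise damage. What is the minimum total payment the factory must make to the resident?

$558

Efficient level: marginal profit ≥ marginal noise damage through level 3, so k* = 3.
With the resident holding the right, the factory must at least compensate total damage at k*: 100 + 177 + 281 = 558.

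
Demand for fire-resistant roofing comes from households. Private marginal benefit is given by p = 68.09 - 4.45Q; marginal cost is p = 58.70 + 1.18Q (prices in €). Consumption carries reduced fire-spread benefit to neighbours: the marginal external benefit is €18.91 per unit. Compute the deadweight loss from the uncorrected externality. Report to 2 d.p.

Market equilibrium (private): 58.70 + 1.18Q = 68.09 - 4.45Q → Q_m = 1.6679.
Social marginal benefit = demand + MEB = 87.00 - 4.45Q.
Set SMB = MC: 87.00 - 4.45Q = 58.70 + 1.18Q → Q* = 5.0266.
Between Q* and Q_m the wedge SMB − MC runs linearly from 0 to MEB(Q_m), so the loss is a triangle.
DWL = ½ × 3.3587 × 18.9100 = 31.7565.

DWL = €31.76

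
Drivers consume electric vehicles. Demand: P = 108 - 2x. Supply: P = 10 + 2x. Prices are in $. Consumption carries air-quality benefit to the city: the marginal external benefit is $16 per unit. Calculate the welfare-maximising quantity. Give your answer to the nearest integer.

Social marginal benefit = demand + MEB = 124 - 2x.
Set SMB = MC: 124 - 2x = 10 + 2x → x* = 28.5000.

x* = 29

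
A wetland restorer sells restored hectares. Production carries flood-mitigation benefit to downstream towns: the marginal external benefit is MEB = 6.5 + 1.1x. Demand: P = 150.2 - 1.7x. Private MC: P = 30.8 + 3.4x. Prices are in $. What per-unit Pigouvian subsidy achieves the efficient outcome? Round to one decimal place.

subsidy = $41.1 per unit

Social marginal cost = private MC − MEB = 24.3 + 2.3x.
Set SMC = demand: 24.3 + 2.3x = 150.2 - 1.7x → x* = 31.4750.
The Pigouvian subsidy equals MEB at x*: 6.5 + 1.1×31.4750 = 41.1225.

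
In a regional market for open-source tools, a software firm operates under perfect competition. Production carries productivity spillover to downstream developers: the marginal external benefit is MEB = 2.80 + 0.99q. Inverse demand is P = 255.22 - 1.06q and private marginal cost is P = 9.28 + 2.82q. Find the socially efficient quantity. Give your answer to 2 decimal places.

Social marginal cost = private MC − MEB = 6.48 + 1.83q.
Set SMC = demand: 6.48 + 1.83q = 255.22 - 1.06q → q* = 86.0692.

q* = 86.07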